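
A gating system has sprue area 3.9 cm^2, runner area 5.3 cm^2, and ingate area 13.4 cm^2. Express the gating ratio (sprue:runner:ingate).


Sprue:Runner:Ingate = 1 : 5.3/3.9 : 13.4/3.9 = 1:1.36:3.44

Answer: 1:1.36:3.44


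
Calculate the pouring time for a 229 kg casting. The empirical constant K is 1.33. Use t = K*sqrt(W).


Formula: t = K * sqrt(W)
sqrt(W) = sqrt(229) = 15.13275
t = 1.33 * 15.13275 = 20.1266 s

20.1266 s


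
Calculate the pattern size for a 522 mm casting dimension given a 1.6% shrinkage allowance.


Formula: L_pattern = L_casting * (1 + shrinkage_rate/100)
Shrinkage factor = 1 + 1.6/100 = 1.016
L_pattern = 522 mm * 1.016 = 530.3520 mm


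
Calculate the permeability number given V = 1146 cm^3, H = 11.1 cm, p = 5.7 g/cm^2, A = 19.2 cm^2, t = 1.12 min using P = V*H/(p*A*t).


Formula: Permeability Number P = (V * H) / (p * A * t)
Numerator: V * H = 1146 * 11.1 = 12720.6
Denominator: p * A * t = 5.7 * 19.2 * 1.12 = 122.5728
P = 12720.6 / 122.5728 = 103.7800

Final answer: 103.7800


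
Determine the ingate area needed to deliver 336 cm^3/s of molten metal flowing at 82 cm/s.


Formula: A_ingate = Q / v  (continuity equation)
A = 336 cm^3/s / 82 cm/s = 4.0976 cm^2


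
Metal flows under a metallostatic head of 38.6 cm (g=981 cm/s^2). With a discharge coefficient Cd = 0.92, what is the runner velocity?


Formula: v = Cd * sqrt(2 * g * h)  (Torricelli with discharge coefficient)
2*g*h = 2 * 981 * 38.6 = 75733.2 cm^2/s^2
sqrt(75733.2) = 275.19666 cm/s
v = 0.92 * 275.19666 = 253.1809 cm/s

253.1809 cm/s


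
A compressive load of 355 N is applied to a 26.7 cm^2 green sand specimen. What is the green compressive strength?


Formula: Compressive Strength = Force / Area
Strength = 355 N / 26.7 cm^2 = 13.2959 N/cm^2

13.2959 N/cm^2


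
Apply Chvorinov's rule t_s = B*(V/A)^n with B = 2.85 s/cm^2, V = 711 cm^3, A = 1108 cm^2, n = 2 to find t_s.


Formula: t_s = B * (V/A)^n  (Chvorinov's rule, n=2)
Modulus M = V/A = 711/1108 = 0.641697 cm
M^2 = 0.641697^2 = 0.411775 cm^2
t_s = 2.85 * 0.411775 = 1.1736 s


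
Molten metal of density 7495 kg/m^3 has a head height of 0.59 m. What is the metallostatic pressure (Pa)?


Formula: P = rho * g * h
rho * g = 7495 * 9.81 = 73525.95 N/m^3
P = 73525.95 * 0.59 = 43380.3105 Pa

43380.3105 Pa


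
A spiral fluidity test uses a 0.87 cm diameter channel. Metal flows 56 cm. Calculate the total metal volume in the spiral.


Formula: V = pi * (d/2)^2 * L  (cylinder volume)
Radius = 0.87/2 = 0.435 cm
V = pi * 0.435^2 * 56 = 33.2902 cm^3

Answer: 33.2902 cm^3


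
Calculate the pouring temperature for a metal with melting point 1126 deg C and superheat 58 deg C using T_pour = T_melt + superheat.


Formula: T_pour = T_melt + Superheat
T_pour = 1126 + 58 = 1184 deg C

1184 deg C


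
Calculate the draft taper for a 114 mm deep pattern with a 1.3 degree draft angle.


Formula: taper = depth * tan(draft_angle)
tan(1.3 deg) = 0.0226932
taper = 114 mm * 0.0226932 = 2.5870 mm

Final answer: 2.5870 mm


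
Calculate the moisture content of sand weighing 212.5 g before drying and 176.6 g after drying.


Formula: MC = (W_wet - W_dry) / W_wet * 100
Water mass = 212.5 - 176.6 = 35.9 g
MC = 35.9 / 212.5 * 100 = 16.8941%


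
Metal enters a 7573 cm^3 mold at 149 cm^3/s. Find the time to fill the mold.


Formula: t_fill = V_mold / Q_flow
t = 7573 cm^3 / 149 cm^3/s = 50.8255 s

Final answer: 50.8255 s


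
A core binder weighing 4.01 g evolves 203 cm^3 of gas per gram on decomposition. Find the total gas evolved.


Formula: V_gas = W_binder * gas_evolution_rate
V = 4.01 g * 203 cm^3/g = 814.0300 cm^3

Final answer: 814.0300 cm^3


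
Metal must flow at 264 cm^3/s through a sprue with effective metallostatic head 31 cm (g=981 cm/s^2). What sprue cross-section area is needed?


Formula: v = sqrt(2*g*h), A = Q/v
Velocity: v = sqrt(2 * 981 * 31) = sqrt(60822) = 246.6212 cm/s
Sprue area: A = Q / v = 264 / 246.6212 = 1.0705 cm^2

Final answer: 1.0705 cm^2


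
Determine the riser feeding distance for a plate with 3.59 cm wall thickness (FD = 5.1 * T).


Formula: FD = 5.1 * T  (riser feeding-distance rule)
FD = 5.1 * 3.59 cm = 18.3090 cm

Final answer: 18.3090 cm


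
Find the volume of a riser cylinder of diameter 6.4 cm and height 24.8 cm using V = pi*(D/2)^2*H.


Formula: V = pi * (D/2)^2 * H  (cylinder volume)
Radius = D/2 = 6.4/2 = 3.2 cm
V = pi * 3.2^2 * 24.8 = 797.8137 cm^3


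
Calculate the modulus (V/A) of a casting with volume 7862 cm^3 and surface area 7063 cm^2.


Formula: Casting Modulus M = V / A
M = 7862 cm^3 / 7063 cm^2 = 1.1131 cm


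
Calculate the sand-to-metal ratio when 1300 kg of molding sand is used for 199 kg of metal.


Formula: Sand-to-Metal Ratio = W_sand / W_metal
Ratio = 1300 kg / 199 kg = 6.5327

Answer: 6.5327


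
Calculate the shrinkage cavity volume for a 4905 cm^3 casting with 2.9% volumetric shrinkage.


Formula: V_shrink = V_casting * shrinkage_pct / 100
V_shrink = 4905 cm^3 * 2.9 / 100 = 142.2450 cm^3

Answer: 142.2450 cm^3


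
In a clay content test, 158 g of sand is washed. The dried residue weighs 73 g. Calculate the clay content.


Formula: Clay% = (W_total - W_washed) / W_total * 100
Clay mass = 158 - 73 = 85 g
Clay% = 85 / 158 * 100 = 53.7975%


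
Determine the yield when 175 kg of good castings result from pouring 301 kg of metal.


Formula: Casting Yield = (W_good / W_total) * 100
Yield = (175 kg / 301 kg) * 100 = 58.1395%

Final answer: 58.1395%


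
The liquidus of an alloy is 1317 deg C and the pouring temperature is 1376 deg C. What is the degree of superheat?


Formula: Superheat = T_pour - T_melt
Superheat = 1376 - 1317 = 59 deg C

Final answer: 59 deg C


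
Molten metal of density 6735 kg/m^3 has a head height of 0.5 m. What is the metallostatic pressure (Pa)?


Formula: P = rho * g * h
rho * g = 6735 * 9.81 = 66070.35 N/m^3
P = 66070.35 * 0.5 = 33035.1750 Pa

33035.1750 Pa


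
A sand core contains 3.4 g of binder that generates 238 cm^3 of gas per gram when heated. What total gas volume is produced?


Formula: V_gas = W_binder * gas_evolution_rate
V = 3.4 g * 238 cm^3/g = 809.2000 cm^3


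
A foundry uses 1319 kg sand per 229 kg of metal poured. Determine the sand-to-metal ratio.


Formula: Sand-to-Metal Ratio = W_sand / W_metal
Ratio = 1319 kg / 229 kg = 5.7598

5.7598


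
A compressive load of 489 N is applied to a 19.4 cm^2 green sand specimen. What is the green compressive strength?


Formula: Compressive Strength = Force / Area
Strength = 489 N / 19.4 cm^2 = 25.2062 N/cm^2

25.2062 N/cm^2


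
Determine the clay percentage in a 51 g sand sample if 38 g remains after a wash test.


Formula: Clay% = (W_total - W_washed) / W_total * 100
Clay mass = 51 - 38 = 13 g
Clay% = 13 / 51 * 100 = 25.4902%


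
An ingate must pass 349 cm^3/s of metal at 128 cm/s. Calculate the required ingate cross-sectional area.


Formula: A_ingate = Q / v  (continuity equation)
A = 349 cm^3/s / 128 cm/s = 2.7266 cm^2

Final answer: 2.7266 cm^2


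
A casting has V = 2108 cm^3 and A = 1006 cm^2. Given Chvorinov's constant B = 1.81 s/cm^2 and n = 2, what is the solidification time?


Formula: t_s = B * (V/A)^n  (Chvorinov's rule, n=2)
Modulus M = V/A = 2108/1006 = 2.095427 cm
M^2 = 2.095427^2 = 4.390814 cm^2
t_s = 1.81 * 4.390814 = 7.9474 s


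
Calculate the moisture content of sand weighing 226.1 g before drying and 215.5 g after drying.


Formula: MC = (W_wet - W_dry) / W_wet * 100
Water mass = 226.1 - 215.5 = 10.6 g
MC = 10.6 / 226.1 * 100 = 4.6882%

Answer: 4.6882%


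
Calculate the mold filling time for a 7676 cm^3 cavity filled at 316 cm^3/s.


Formula: t_fill = V_mold / Q_flow
t = 7676 cm^3 / 316 cm^3/s = 24.2911 s

Answer: 24.2911 s


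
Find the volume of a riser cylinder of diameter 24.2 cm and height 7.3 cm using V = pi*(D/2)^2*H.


Formula: V = pi * (D/2)^2 * H  (cylinder volume)
Radius = D/2 = 24.2/2 = 12.1 cm
V = pi * 12.1^2 * 7.3 = 3357.7122 cm^3


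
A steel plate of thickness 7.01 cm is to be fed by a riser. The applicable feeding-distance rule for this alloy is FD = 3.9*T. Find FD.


Formula: FD = 3.9 * T  (riser feeding-distance rule)
FD = 3.9 * 7.01 cm = 27.3390 cm

Final answer: 27.3390 cm


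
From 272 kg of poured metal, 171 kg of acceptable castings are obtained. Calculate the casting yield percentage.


Formula: Casting Yield = (W_good / W_total) * 100
Yield = (171 kg / 272 kg) * 100 = 62.8676%

Answer: 62.8676%


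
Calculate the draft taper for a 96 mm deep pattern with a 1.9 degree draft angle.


Formula: taper = depth * tan(draft_angle)
tan(1.9 deg) = 0.0331734
taper = 96 mm * 0.0331734 = 3.1846 mm


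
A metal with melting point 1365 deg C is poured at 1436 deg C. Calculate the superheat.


Formula: Superheat = T_pour - T_melt
Superheat = 1436 - 1365 = 71 deg C

Final answer: 71 deg C


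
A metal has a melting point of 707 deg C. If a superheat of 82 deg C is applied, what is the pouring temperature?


Formula: T_pour = T_melt + Superheat
T_pour = 707 + 82 = 789 deg C

Answer: 789 deg C


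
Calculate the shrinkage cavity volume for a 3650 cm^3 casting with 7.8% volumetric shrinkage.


Formula: V_shrink = V_casting * shrinkage_pct / 100
V_shrink = 3650 cm^3 * 7.8 / 100 = 284.7000 cm^3

Answer: 284.7000 cm^3


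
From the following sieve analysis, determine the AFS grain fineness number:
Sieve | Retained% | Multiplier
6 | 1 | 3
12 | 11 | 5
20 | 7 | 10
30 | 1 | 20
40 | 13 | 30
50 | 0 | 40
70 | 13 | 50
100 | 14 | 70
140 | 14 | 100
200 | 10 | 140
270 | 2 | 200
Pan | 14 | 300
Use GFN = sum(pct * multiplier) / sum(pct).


Formula: GFN = sum(pct * multiplier) / sum(pct)
sum(pct * multiplier) = 9568
sum(pct) = 100
GFN = 9568 / 100 = 95.68

95.68


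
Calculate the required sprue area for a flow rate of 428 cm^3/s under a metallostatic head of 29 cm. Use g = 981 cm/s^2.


Formula: v = sqrt(2*g*h), A = Q/v
Velocity: v = sqrt(2 * 981 * 29) = sqrt(56898) = 238.5330 cm/s
Sprue area: A = Q / v = 428 / 238.5330 = 1.7943 cm^2

Final answer: 1.7943 cm^2


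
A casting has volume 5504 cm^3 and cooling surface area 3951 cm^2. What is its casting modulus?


Formula: Casting Modulus M = V / A
M = 5504 cm^3 / 3951 cm^2 = 1.3931 cm

Answer: 1.3931 cm


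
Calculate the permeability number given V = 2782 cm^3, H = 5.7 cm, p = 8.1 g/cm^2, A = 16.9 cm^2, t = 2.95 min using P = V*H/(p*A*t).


Formula: Permeability Number P = (V * H) / (p * A * t)
Numerator: V * H = 2782 * 5.7 = 15857.4
Denominator: p * A * t = 8.1 * 16.9 * 2.95 = 403.8255
P = 15857.4 / 403.8255 = 39.2680


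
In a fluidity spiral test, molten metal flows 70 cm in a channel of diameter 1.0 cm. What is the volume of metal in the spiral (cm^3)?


Formula: V = pi * (d/2)^2 * L  (cylinder volume)
Radius = 1.0/2 = 0.5 cm
V = pi * 0.5^2 * 70 = 54.9779 cm^3

54.9779 cm^3


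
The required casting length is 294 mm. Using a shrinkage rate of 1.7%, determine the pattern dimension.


Formula: L_pattern = L_casting * (1 + shrinkage_rate/100)
Shrinkage factor = 1 + 1.7/100 = 1.017
L_pattern = 294 mm * 1.017 = 298.9980 mm

Final answer: 298.9980 mm


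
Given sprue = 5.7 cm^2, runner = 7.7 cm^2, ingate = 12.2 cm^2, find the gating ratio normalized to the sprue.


Sprue:Runner:Ingate = 1 : 7.7/5.7 : 12.2/5.7 = 1:1.35:2.14


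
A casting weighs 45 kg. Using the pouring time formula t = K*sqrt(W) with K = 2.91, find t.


Formula: t = K * sqrt(W)
sqrt(W) = sqrt(45) = 6.70820
t = 2.91 * 6.70820 = 19.5209 s

19.5209 s


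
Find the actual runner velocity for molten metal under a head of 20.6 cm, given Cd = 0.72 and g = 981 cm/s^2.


Formula: v = Cd * sqrt(2 * g * h)  (Torricelli with discharge coefficient)
2*g*h = 2 * 981 * 20.6 = 40417.2 cm^2/s^2
sqrt(40417.2) = 201.04029 cm/s
v = 0.72 * 201.04029 = 144.7490 cm/s

Answer: 144.7490 cm/s


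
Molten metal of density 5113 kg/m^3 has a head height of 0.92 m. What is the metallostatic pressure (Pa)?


Formula: P = rho * g * h
rho * g = 5113 * 9.81 = 50158.53 N/m^3
P = 50158.53 * 0.92 = 46145.8476 Pa


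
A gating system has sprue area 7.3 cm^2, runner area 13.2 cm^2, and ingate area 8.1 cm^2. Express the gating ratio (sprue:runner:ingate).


Sprue:Runner:Ingate = 1 : 13.2/7.3 : 8.1/7.3 = 1:1.81:1.11

Answer: 1:1.81:1.11


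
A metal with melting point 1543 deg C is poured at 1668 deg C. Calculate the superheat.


Formula: Superheat = T_pour - T_melt
Superheat = 1668 - 1543 = 125 deg C

125 deg C


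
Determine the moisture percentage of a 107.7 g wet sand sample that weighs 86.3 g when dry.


Formula: MC = (W_wet - W_dry) / W_wet * 100
Water mass = 107.7 - 86.3 = 21.4 g
MC = 21.4 / 107.7 * 100 = 19.8700%


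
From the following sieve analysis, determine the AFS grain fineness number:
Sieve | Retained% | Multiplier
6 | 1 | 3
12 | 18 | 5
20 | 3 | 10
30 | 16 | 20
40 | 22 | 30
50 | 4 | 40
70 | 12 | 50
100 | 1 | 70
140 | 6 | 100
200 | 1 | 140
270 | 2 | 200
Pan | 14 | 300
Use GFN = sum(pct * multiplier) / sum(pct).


Formula: GFN = sum(pct * multiplier) / sum(pct)
sum(pct * multiplier) = 7273
sum(pct) = 100
GFN = 7273 / 100 = 72.73

72.73


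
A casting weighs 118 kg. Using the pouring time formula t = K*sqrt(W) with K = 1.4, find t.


Formula: t = K * sqrt(W)
sqrt(W) = sqrt(118) = 10.86278
t = 1.4 * 10.86278 = 15.2079 s

15.2079 s


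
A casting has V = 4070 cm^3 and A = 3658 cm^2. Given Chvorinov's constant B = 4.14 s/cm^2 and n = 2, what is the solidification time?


Formula: t_s = B * (V/A)^n  (Chvorinov's rule, n=2)
Modulus M = V/A = 4070/3658 = 1.112630 cm
M^2 = 1.112630^2 = 1.237946 cm^2
t_s = 4.14 * 1.237946 = 5.1251 s


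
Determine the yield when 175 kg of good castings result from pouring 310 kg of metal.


Formula: Casting Yield = (W_good / W_total) * 100
Yield = (175 kg / 310 kg) * 100 = 56.4516%

Final answer: 56.4516%


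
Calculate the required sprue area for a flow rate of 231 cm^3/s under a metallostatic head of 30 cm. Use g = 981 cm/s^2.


Formula: v = sqrt(2*g*h), A = Q/v
Velocity: v = sqrt(2 * 981 * 30) = sqrt(58860) = 242.6108 cm/s
Sprue area: A = Q / v = 231 / 242.6108 = 0.9521 cm^2

Final answer: 0.9521 cm^2


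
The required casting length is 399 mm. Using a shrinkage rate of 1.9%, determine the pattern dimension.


Formula: L_pattern = L_casting * (1 + shrinkage_rate/100)
Shrinkage factor = 1 + 1.9/100 = 1.019
L_pattern = 399 mm * 1.019 = 406.5810 mm

Final answer: 406.5810 mm


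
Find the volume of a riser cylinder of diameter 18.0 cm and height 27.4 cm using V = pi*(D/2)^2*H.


Formula: V = pi * (D/2)^2 * H  (cylinder volume)
Radius = D/2 = 18.0/2 = 9.0 cm
V = pi * 9.0^2 * 27.4 = 6972.4507 cm^3

6972.4507 cm^3


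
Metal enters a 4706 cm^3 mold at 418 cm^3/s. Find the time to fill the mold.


Formula: t_fill = V_mold / Q_flow
t = 4706 cm^3 / 418 cm^3/s = 11.2584 s

Final answer: 11.2584 s


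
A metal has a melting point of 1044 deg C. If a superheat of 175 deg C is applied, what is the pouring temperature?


Formula: T_pour = T_melt + Superheat
T_pour = 1044 + 175 = 1219 deg C

Answer: 1219 deg C


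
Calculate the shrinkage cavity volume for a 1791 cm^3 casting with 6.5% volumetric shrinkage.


Formula: V_shrink = V_casting * shrinkage_pct / 100
V_shrink = 1791 cm^3 * 6.5 / 100 = 116.4150 cm^3

Final answer: 116.4150 cm^3


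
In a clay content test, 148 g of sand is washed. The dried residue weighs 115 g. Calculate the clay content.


Formula: Clay% = (W_total - W_washed) / W_total * 100
Clay mass = 148 - 115 = 33 g
Clay% = 33 / 148 * 100 = 22.2973%

Answer: 22.2973%


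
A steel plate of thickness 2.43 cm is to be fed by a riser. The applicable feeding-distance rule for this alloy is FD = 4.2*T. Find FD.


Formula: FD = 4.2 * T  (riser feeding-distance rule)
FD = 4.2 * 2.43 cm = 10.2060 cm

Answer: 10.2060 cm


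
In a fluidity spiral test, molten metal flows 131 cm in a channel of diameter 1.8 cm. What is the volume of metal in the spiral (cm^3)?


Formula: V = pi * (d/2)^2 * L  (cylinder volume)
Radius = 1.8/2 = 0.9 cm
V = pi * 0.9^2 * 131 = 333.3544 cm^3


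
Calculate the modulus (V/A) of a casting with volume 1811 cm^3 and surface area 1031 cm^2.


Formula: Casting Modulus M = V / A
M = 1811 cm^3 / 1031 cm^2 = 1.7565 cm

Final answer: 1.7565 cm


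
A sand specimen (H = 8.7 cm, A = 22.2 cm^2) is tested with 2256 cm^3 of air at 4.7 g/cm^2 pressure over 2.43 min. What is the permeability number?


Formula: Permeability Number P = (V * H) / (p * A * t)
Numerator: V * H = 2256 * 8.7 = 19627.2
Denominator: p * A * t = 4.7 * 22.2 * 2.43 = 253.5462
P = 19627.2 / 253.5462 = 77.4107

Answer: 77.4107


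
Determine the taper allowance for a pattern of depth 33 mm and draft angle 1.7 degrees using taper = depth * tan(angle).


Formula: taper = depth * tan(draft_angle)
tan(1.7 deg) = 0.0296793
taper = 33 mm * 0.0296793 = 0.9794 mm

Final answer: 0.9794 mm


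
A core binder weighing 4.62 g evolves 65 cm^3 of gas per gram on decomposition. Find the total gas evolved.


Formula: V_gas = W_binder * gas_evolution_rate
V = 4.62 g * 65 cm^3/g = 300.3000 cm^3

Final answer: 300.3000 cm^3


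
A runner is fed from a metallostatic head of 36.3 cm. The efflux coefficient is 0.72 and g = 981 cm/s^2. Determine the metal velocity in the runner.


Formula: v = Cd * sqrt(2 * g * h)  (Torricelli with discharge coefficient)
2*g*h = 2 * 981 * 36.3 = 71220.6 cm^2/s^2
sqrt(71220.6) = 266.87188 cm/s
v = 0.72 * 266.87188 = 192.1478 cm/s

192.1478 cm/s


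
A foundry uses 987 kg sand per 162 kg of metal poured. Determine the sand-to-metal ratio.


Formula: Sand-to-Metal Ratio = W_sand / W_metal
Ratio = 987 kg / 162 kg = 6.0926

Answer: 6.0926


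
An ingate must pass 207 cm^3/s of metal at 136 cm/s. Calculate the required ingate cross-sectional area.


Formula: A_ingate = Q / v  (continuity equation)
A = 207 cm^3/s / 136 cm/s = 1.5221 cm^2


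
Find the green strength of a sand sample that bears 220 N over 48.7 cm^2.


Formula: Compressive Strength = Force / Area
Strength = 220 N / 48.7 cm^2 = 4.5175 N/cm^2

Answer: 4.5175 N/cm^2


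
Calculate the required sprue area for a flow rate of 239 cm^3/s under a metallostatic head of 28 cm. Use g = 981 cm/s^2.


Formula: v = sqrt(2*g*h), A = Q/v
Velocity: v = sqrt(2 * 981 * 28) = sqrt(54936) = 234.3843 cm/s
Sprue area: A = Q / v = 239 / 234.3843 = 1.0197 cm^2

1.0197 cm^2


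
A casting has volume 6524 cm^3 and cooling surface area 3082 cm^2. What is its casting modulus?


Formula: Casting Modulus M = V / A
M = 6524 cm^3 / 3082 cm^2 = 2.1168 cm

Answer: 2.1168 cm


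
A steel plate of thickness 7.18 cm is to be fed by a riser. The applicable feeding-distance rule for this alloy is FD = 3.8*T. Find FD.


Formula: FD = 3.8 * T  (riser feeding-distance rule)
FD = 3.8 * 7.18 cm = 27.2840 cm

Final answer: 27.2840 cm


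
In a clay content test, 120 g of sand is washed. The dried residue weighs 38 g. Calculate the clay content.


Formula: Clay% = (W_total - W_washed) / W_total * 100
Clay mass = 120 - 38 = 82 g
Clay% = 82 / 120 * 100 = 68.3333%

Answer: 68.3333%


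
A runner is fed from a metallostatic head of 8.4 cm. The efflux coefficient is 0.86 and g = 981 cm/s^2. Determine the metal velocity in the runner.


Formula: v = Cd * sqrt(2 * g * h)  (Torricelli with discharge coefficient)
2*g*h = 2 * 981 * 8.4 = 16480.8 cm^2/s^2
sqrt(16480.8) = 128.37757 cm/s
v = 0.86 * 128.37757 = 110.4047 cm/s


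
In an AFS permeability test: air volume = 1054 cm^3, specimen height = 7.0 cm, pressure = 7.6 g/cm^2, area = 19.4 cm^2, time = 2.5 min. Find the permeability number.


Formula: Permeability Number P = (V * H) / (p * A * t)
Numerator: V * H = 1054 * 7.0 = 7378.0
Denominator: p * A * t = 7.6 * 19.4 * 2.5 = 368.6
P = 7378.0 / 368.6 = 20.0163

20.0163


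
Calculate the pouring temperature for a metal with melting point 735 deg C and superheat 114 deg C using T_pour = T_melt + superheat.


Formula: T_pour = T_melt + Superheat
T_pour = 735 + 114 = 849 deg C

Final answer: 849 deg C


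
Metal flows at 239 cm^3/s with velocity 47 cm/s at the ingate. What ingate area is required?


Formula: A_ingate = Q / v  (continuity equation)
A = 239 cm^3/s / 47 cm/s = 5.0851 cm^2

5.0851 cm^2


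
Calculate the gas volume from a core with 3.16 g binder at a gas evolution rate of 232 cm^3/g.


Formula: V_gas = W_binder * gas_evolution_rate
V = 3.16 g * 232 cm^3/g = 733.1200 cm^3

Answer: 733.1200 cm^3


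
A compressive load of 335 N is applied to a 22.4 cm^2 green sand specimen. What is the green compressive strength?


Formula: Compressive Strength = Force / Area
Strength = 335 N / 22.4 cm^2 = 14.9554 N/cm^2

14.9554 N/cm^2


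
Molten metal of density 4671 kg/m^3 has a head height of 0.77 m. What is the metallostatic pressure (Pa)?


Formula: P = rho * g * h
rho * g = 4671 * 9.81 = 45822.51 N/m^3
P = 45822.51 * 0.77 = 35283.3327 Pa


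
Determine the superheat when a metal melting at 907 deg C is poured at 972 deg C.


Formula: Superheat = T_pour - T_melt
Superheat = 972 - 907 = 65 deg C

65 deg C


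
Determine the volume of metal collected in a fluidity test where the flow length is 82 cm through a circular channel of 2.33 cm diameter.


Formula: V = pi * (d/2)^2 * L  (cylinder volume)
Radius = 2.33/2 = 1.165 cm
V = pi * 1.165^2 * 82 = 349.6355 cm^3

Answer: 349.6355 cm^3


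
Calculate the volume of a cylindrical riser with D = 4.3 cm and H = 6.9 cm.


Formula: V = pi * (D/2)^2 * H  (cylinder volume)
Radius = D/2 = 4.3/2 = 2.15 cm
V = pi * 2.15^2 * 6.9 = 100.2019 cm^3

Answer: 100.2019 cm^3


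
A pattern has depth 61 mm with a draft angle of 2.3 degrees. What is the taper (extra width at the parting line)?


Formula: taper = depth * tan(draft_angle)
tan(2.3 deg) = 0.0401641
taper = 61 mm * 0.0401641 = 2.4500 mm

Answer: 2.4500 mm


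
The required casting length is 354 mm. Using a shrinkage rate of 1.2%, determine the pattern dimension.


Formula: L_pattern = L_casting * (1 + shrinkage_rate/100)
Shrinkage factor = 1 + 1.2/100 = 1.012
L_pattern = 354 mm * 1.012 = 358.2480 mm

Answer: 358.2480 mm


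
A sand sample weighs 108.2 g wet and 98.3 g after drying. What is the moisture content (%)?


Formula: MC = (W_wet - W_dry) / W_wet * 100
Water mass = 108.2 - 98.3 = 9.9 g
MC = 9.9 / 108.2 * 100 = 9.1497%

Answer: 9.1497%


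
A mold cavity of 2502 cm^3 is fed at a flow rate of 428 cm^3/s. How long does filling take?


Formula: t_fill = V_mold / Q_flow
t = 2502 cm^3 / 428 cm^3/s = 5.8458 s

5.8458 s


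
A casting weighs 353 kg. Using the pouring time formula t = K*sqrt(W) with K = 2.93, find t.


Formula: t = K * sqrt(W)
sqrt(W) = sqrt(353) = 18.78829
t = 2.93 * 18.78829 = 55.0497 s


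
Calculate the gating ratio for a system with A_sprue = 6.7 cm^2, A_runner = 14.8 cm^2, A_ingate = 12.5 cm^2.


Sprue:Runner:Ingate = 1 : 14.8/6.7 : 12.5/6.7 = 1:2.21:1.87

1:2.21:1.87


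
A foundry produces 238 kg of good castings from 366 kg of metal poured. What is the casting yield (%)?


Formula: Casting Yield = (W_good / W_total) * 100
Yield = (238 kg / 366 kg) * 100 = 65.0273%

Final answer: 65.0273%


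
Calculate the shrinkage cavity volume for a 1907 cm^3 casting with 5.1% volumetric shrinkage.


Formula: V_shrink = V_casting * shrinkage_pct / 100
V_shrink = 1907 cm^3 * 5.1 / 100 = 97.2570 cm^3

Answer: 97.2570 cm^3


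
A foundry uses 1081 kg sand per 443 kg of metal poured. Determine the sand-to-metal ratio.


Formula: Sand-to-Metal Ratio = W_sand / W_metal
Ratio = 1081 kg / 443 kg = 2.4402

2.4402


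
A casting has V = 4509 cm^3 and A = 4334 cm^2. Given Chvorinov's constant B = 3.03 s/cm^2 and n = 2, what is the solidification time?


Formula: t_s = B * (V/A)^n  (Chvorinov's rule, n=2)
Modulus M = V/A = 4509/4334 = 1.040378 cm
M^2 = 1.040378^2 = 1.082386 cm^2
t_s = 3.03 * 1.082386 = 3.2796 s

3.2796 s


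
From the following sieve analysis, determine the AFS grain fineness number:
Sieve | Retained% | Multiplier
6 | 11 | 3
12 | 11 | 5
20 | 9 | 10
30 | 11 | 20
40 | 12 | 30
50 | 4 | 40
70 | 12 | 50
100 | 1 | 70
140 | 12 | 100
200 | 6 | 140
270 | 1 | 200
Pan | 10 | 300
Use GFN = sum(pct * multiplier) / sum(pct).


Formula: GFN = sum(pct * multiplier) / sum(pct)
sum(pct * multiplier) = 6828
sum(pct) = 100
GFN = 6828 / 100 = 68.28

Final answer: 68.28


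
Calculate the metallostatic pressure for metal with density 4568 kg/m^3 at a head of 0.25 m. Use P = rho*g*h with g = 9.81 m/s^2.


Formula: P = rho * g * h
rho * g = 4568 * 9.81 = 44812.08 N/m^3
P = 44812.08 * 0.25 = 11203.0200 Pa


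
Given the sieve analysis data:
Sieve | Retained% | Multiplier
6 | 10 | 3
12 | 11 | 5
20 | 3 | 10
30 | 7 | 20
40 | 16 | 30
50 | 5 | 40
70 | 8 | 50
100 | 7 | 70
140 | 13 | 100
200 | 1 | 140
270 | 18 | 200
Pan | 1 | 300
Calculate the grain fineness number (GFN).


Formula: GFN = sum(pct * multiplier) / sum(pct)
sum(pct * multiplier) = 7165
sum(pct) = 100
GFN = 7165 / 100 = 71.65

Final answer: 71.65


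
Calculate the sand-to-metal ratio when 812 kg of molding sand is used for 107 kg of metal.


Formula: Sand-to-Metal Ratio = W_sand / W_metal
Ratio = 812 kg / 107 kg = 7.5888


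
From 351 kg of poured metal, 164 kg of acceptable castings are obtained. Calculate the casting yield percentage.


Formula: Casting Yield = (W_good / W_total) * 100
Yield = (164 kg / 351 kg) * 100 = 46.7236%

Final answer: 46.7236%


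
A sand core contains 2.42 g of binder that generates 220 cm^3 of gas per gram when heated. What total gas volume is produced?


Formula: V_gas = W_binder * gas_evolution_rate
V = 2.42 g * 220 cm^3/g = 532.4000 cm^3

Final answer: 532.4000 cm^3


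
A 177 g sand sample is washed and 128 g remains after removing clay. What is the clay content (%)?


Formula: Clay% = (W_total - W_washed) / W_total * 100
Clay mass = 177 - 128 = 49 g
Clay% = 49 / 177 * 100 = 27.6836%

Final answer: 27.6836%


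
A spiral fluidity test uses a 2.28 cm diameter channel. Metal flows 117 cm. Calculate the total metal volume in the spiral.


Formula: V = pi * (d/2)^2 * L  (cylinder volume)
Radius = 2.28/2 = 1.14 cm
V = pi * 1.14^2 * 117 = 477.6892 cm^3


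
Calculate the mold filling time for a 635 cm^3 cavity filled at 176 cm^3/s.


Formula: t_fill = V_mold / Q_flow
t = 635 cm^3 / 176 cm^3/s = 3.6080 s

3.6080 s


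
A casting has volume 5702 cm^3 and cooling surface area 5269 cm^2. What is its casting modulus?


Formula: Casting Modulus M = V / A
M = 5702 cm^3 / 5269 cm^2 = 1.0822 cm

1.0822 cm


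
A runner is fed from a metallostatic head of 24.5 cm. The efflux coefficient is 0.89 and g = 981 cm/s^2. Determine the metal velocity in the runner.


Formula: v = Cd * sqrt(2 * g * h)  (Torricelli with discharge coefficient)
2*g*h = 2 * 981 * 24.5 = 48069.0 cm^2/s^2
sqrt(48069.0) = 219.24644 cm/s
v = 0.89 * 219.24644 = 195.1293 cm/s

Answer: 195.1293 cm/s


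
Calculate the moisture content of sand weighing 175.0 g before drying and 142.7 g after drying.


Formula: MC = (W_wet - W_dry) / W_wet * 100
Water mass = 175.0 - 142.7 = 32.3 g
MC = 32.3 / 175.0 * 100 = 18.4571%

Answer: 18.4571%


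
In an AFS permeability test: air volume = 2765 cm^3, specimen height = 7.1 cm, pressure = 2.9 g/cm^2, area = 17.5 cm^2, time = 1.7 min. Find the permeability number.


Formula: Permeability Number P = (V * H) / (p * A * t)
Numerator: V * H = 2765 * 7.1 = 19631.5
Denominator: p * A * t = 2.9 * 17.5 * 1.7 = 86.275
P = 19631.5 / 86.275 = 227.5456

Answer: 227.5456


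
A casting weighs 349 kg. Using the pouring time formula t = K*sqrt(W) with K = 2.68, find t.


Formula: t = K * sqrt(W)
sqrt(W) = sqrt(349) = 18.68154
t = 2.68 * 18.68154 = 50.0665 s

Answer: 50.0665 s


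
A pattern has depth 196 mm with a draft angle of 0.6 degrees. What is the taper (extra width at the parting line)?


Formula: taper = depth * tan(draft_angle)
tan(0.6 deg) = 0.0104724
taper = 196 mm * 0.0104724 = 2.0526 mm

Final answer: 2.0526 mm


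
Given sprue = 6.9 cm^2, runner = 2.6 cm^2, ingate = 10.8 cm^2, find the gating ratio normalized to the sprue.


Sprue:Runner:Ingate = 1 : 2.6/6.9 : 10.8/6.9 = 1:0.38:1.57


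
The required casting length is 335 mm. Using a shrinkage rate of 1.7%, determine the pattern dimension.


Formula: L_pattern = L_casting * (1 + shrinkage_rate/100)
Shrinkage factor = 1 + 1.7/100 = 1.017
L_pattern = 335 mm * 1.017 = 340.6950 mm


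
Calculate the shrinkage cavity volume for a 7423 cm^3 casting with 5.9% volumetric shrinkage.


Formula: V_shrink = V_casting * shrinkage_pct / 100
V_shrink = 7423 cm^3 * 5.9 / 100 = 437.9570 cm^3

Final answer: 437.9570 cm^3


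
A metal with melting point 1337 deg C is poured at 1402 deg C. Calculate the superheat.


Formula: Superheat = T_pour - T_melt
Superheat = 1402 - 1337 = 65 deg C

65 deg C


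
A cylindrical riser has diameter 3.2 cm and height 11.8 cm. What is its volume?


Formula: V = pi * (D/2)^2 * H  (cylinder volume)
Radius = D/2 = 3.2/2 = 1.6 cm
V = pi * 1.6^2 * 11.8 = 94.9012 cm^3


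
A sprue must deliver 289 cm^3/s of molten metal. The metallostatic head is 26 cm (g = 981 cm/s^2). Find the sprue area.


Formula: v = sqrt(2*g*h), A = Q/v
Velocity: v = sqrt(2 * 981 * 26) = sqrt(51012) = 225.8584 cm/s
Sprue area: A = Q / v = 289 / 225.8584 = 1.2796 cm^2

Final answer: 1.2796 cm^2


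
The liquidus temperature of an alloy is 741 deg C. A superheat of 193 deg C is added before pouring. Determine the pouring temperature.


Formula: T_pour = T_melt + Superheat
T_pour = 741 + 193 = 934 deg C

934 deg C


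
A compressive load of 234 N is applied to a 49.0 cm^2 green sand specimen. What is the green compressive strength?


Formula: Compressive Strength = Force / Area
Strength = 234 N / 49.0 cm^2 = 4.7755 N/cm^2

Answer: 4.7755 N/cm^2


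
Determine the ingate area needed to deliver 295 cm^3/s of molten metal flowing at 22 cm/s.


Formula: A_ingate = Q / v  (continuity equation)
A = 295 cm^3/s / 22 cm/s = 13.4091 cm^2

13.4091 cm^2


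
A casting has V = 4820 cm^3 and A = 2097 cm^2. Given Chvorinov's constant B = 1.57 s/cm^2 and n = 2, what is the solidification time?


Formula: t_s = B * (V/A)^n  (Chvorinov's rule, n=2)
Modulus M = V/A = 4820/2097 = 2.298522 cm
M^2 = 2.298522^2 = 5.283203 cm^2
t_s = 1.57 * 5.283203 = 8.2946 s

Answer: 8.2946 s


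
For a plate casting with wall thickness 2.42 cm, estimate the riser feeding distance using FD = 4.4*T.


Formula: FD = 4.4 * T  (riser feeding-distance rule)
FD = 4.4 * 2.42 cm = 10.6480 cm


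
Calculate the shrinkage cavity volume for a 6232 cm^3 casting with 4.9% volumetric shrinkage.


Formula: V_shrink = V_casting * shrinkage_pct / 100
V_shrink = 6232 cm^3 * 4.9 / 100 = 305.3680 cm^3

Final answer: 305.3680 cm^3


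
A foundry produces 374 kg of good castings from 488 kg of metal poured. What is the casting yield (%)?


Formula: Casting Yield = (W_good / W_total) * 100
Yield = (374 kg / 488 kg) * 100 = 76.6393%

Final answer: 76.6393%


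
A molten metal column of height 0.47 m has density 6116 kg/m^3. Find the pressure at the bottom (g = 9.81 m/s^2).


Formula: P = rho * g * h
rho * g = 6116 * 9.81 = 59997.96 N/m^3
P = 59997.96 * 0.47 = 28199.0412 Pa

Final answer: 28199.0412 Pa


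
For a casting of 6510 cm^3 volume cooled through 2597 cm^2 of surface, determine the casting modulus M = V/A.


Formula: Casting Modulus M = V / A
M = 6510 cm^3 / 2597 cm^2 = 2.5067 cm

Answer: 2.5067 cm


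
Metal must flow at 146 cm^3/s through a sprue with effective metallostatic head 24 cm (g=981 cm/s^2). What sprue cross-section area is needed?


Formula: v = sqrt(2*g*h), A = Q/v
Velocity: v = sqrt(2 * 981 * 24) = sqrt(47088) = 216.9977 cm/s
Sprue area: A = Q / v = 146 / 216.9977 = 0.6728 cm^2

0.6728 cm^2


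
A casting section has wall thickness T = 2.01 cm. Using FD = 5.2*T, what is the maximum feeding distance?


Formula: FD = 5.2 * T  (riser feeding-distance rule)
FD = 5.2 * 2.01 cm = 10.4520 cm


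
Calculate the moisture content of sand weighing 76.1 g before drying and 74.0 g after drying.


Formula: MC = (W_wet - W_dry) / W_wet * 100
Water mass = 76.1 - 74.0 = 2.1 g
MC = 2.1 / 76.1 * 100 = 2.7595%

2.7595%


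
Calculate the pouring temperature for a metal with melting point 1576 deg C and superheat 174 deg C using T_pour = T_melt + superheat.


Formula: T_pour = T_melt + Superheat
T_pour = 1576 + 174 = 1750 deg C


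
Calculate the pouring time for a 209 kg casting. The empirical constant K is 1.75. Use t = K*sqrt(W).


Formula: t = K * sqrt(W)
sqrt(W) = sqrt(209) = 14.45683
t = 1.75 * 14.45683 = 25.2995 s

25.2995 s


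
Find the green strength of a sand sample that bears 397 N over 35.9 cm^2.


Formula: Compressive Strength = Force / Area
Strength = 397 N / 35.9 cm^2 = 11.0585 N/cm^2

Final answer: 11.0585 N/cm^2


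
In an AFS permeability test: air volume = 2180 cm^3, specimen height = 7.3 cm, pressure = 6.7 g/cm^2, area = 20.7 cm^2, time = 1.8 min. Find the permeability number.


Formula: Permeability Number P = (V * H) / (p * A * t)
Numerator: V * H = 2180 * 7.3 = 15914.0
Denominator: p * A * t = 6.7 * 20.7 * 1.8 = 249.642
P = 15914.0 / 249.642 = 63.7473

63.7473


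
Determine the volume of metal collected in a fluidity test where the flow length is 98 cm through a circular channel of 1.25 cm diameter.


Formula: V = pi * (d/2)^2 * L  (cylinder volume)
Radius = 1.25/2 = 0.625 cm
V = pi * 0.625^2 * 98 = 120.2641 cm^3

120.2641 cm^3


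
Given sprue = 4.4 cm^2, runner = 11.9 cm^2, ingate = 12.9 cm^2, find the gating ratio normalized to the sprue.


Sprue:Runner:Ingate = 1 : 11.9/4.4 : 12.9/4.4 = 1:2.70:2.93

1:2.70:2.93


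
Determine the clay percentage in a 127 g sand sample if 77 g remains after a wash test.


Formula: Clay% = (W_total - W_washed) / W_total * 100
Clay mass = 127 - 77 = 50 g
Clay% = 50 / 127 * 100 = 39.3701%

39.3701%


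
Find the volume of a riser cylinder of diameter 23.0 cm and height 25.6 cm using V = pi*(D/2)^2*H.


Formula: V = pi * (D/2)^2 * H  (cylinder volume)
Radius = D/2 = 23.0/2 = 11.5 cm
V = pi * 11.5^2 * 25.6 = 10636.1761 cm^3

Final answer: 10636.1761 cm^3


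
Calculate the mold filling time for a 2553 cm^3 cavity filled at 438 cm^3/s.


Formula: t_fill = V_mold / Q_flow
t = 2553 cm^3 / 438 cm^3/s = 5.8288 s

Final answer: 5.8288 s


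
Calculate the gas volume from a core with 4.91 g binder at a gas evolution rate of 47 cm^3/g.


Formula: V_gas = W_binder * gas_evolution_rate
V = 4.91 g * 47 cm^3/g = 230.7700 cm^3

230.7700 cm^3


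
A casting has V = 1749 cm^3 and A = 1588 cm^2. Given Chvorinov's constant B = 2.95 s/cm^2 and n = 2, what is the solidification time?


Formula: t_s = B * (V/A)^n  (Chvorinov's rule, n=2)
Modulus M = V/A = 1749/1588 = 1.101385 cm
M^2 = 1.101385^2 = 1.213049 cm^2
t_s = 2.95 * 1.213049 = 3.5785 s

3.5785 s


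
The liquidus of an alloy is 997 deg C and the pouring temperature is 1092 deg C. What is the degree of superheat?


Formula: Superheat = T_pour - T_melt
Superheat = 1092 - 997 = 95 deg C

95 deg C


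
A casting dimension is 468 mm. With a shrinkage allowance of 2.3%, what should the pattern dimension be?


Formula: L_pattern = L_casting * (1 + shrinkage_rate/100)
Shrinkage factor = 1 + 2.3/100 = 1.023
L_pattern = 468 mm * 1.023 = 478.7640 mm

Final answer: 478.7640 mm


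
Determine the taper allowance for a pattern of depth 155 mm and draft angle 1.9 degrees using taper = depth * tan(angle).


Formula: taper = depth * tan(draft_angle)
tan(1.9 deg) = 0.0331734
taper = 155 mm * 0.0331734 = 5.1419 mm

5.1419 mm


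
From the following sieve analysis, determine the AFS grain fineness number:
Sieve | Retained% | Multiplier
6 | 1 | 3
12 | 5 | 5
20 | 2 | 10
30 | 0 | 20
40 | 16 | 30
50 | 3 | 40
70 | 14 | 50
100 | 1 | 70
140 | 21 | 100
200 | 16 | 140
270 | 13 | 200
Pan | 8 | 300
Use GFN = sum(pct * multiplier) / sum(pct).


Formula: GFN = sum(pct * multiplier) / sum(pct)
sum(pct * multiplier) = 10758
sum(pct) = 100
GFN = 10758 / 100 = 107.58

Answer: 107.58


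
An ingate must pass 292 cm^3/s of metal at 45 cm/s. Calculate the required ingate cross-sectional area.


Formula: A_ingate = Q / v  (continuity equation)
A = 292 cm^3/s / 45 cm/s = 6.4889 cm^2


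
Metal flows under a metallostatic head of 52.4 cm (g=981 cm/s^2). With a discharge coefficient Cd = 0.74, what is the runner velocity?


Formula: v = Cd * sqrt(2 * g * h)  (Torricelli with discharge coefficient)
2*g*h = 2 * 981 * 52.4 = 102808.8 cm^2/s^2
sqrt(102808.8) = 320.63811 cm/s
v = 0.74 * 320.63811 = 237.2722 cm/s

Answer: 237.2722 cm/s


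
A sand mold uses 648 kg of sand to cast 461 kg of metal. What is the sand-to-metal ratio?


Formula: Sand-to-Metal Ratio = W_sand / W_metal
Ratio = 648 kg / 461 kg = 1.4056

1.4056


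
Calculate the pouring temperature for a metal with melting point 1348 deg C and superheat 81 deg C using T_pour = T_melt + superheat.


Formula: T_pour = T_melt + Superheat
T_pour = 1348 + 81 = 1429 deg C

Answer: 1429 deg C


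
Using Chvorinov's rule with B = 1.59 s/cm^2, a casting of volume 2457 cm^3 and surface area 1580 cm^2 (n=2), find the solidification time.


Formula: t_s = B * (V/A)^n  (Chvorinov's rule, n=2)
Modulus M = V/A = 2457/1580 = 1.555063 cm
M^2 = 1.555063^2 = 2.418221 cm^2
t_s = 1.59 * 2.418221 = 3.8450 s


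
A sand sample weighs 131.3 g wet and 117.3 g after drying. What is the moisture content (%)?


Formula: MC = (W_wet - W_dry) / W_wet * 100
Water mass = 131.3 - 117.3 = 14.0 g
MC = 14.0 / 131.3 * 100 = 10.6626%


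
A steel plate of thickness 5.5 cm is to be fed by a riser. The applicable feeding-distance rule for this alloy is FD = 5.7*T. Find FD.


Formula: FD = 5.7 * T  (riser feeding-distance rule)
FD = 5.7 * 5.5 cm = 31.3500 cm

31.3500 cm


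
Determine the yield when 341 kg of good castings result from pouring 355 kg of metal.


Formula: Casting Yield = (W_good / W_total) * 100
Yield = (341 kg / 355 kg) * 100 = 96.0563%

Answer: 96.0563%


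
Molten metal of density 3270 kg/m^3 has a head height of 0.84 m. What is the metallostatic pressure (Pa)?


Formula: P = rho * g * h
rho * g = 3270 * 9.81 = 32078.7 N/m^3
P = 32078.7 * 0.84 = 26946.1080 Pa

26946.1080 Pa


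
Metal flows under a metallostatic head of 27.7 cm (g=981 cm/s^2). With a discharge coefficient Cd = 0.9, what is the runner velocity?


Formula: v = Cd * sqrt(2 * g * h)  (Torricelli with discharge coefficient)
2*g*h = 2 * 981 * 27.7 = 54347.4 cm^2/s^2
sqrt(54347.4) = 233.12529 cm/s
v = 0.9 * 233.12529 = 209.8128 cm/s

Final answer: 209.8128 cm/s


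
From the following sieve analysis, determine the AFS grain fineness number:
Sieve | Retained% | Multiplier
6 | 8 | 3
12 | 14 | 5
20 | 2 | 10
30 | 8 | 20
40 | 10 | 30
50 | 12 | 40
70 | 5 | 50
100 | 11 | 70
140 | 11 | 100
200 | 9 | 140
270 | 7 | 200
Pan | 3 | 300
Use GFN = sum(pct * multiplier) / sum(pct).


Formula: GFN = sum(pct * multiplier) / sum(pct)
sum(pct * multiplier) = 6734
sum(pct) = 100
GFN = 6734 / 100 = 67.34


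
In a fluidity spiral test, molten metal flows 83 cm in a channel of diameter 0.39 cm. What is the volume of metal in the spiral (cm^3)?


Formula: V = pi * (d/2)^2 * L  (cylinder volume)
Radius = 0.39/2 = 0.195 cm
V = pi * 0.195^2 * 83 = 9.9151 cm^3


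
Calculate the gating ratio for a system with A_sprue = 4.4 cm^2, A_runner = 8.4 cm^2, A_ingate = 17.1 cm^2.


Sprue:Runner:Ingate = 1 : 8.4/4.4 : 17.1/4.4 = 1:1.91:3.89

Answer: 1:1.91:3.89
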